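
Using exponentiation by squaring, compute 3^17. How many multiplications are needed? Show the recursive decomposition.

Computing 3^17 by squaring (build up from 3^1; each line after the first costs one multiplication):

3^1 = 3
3^2 = (3^1)^2 = 3^2 = 9
3^4 = (3^2)^2 = 9^2 = 81
3^8 = (3^4)^2 = 81^2 = 6561
3^16 = (3^8)^2 = 6561^2 = 43046721
3^17 = 3 * 3^16 = 3 * 43046721 = 129140163

Result: 129140163
Multiplications needed: 5 (5 lines after 3^1)

3^17 = 129140163. Using exponentiation by squaring, this requires 5 multiplications. The key idea: if the exponent is even, square the half-power; if odd, multiply by the base once.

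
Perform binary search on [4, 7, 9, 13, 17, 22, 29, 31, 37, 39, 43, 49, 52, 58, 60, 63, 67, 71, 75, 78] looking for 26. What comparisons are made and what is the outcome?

Binary search for 26 in [4, 7, 9, 13, 17, 22, 29, 31, 37, 39, 43, 49, 52, 58, 60, 63, 67, 71, 75, 78]:

lo=0, hi=19, mid=9, arr[mid]=39 -> 39 > 26, search left half
lo=0, hi=8, mid=4, arr[mid]=17 -> 17 < 26, search right half
lo=5, hi=8, mid=6, arr[mid]=29 -> 29 > 26, search left half
lo=5, hi=5, mid=5, arr[mid]=22 -> 22 < 26, search right half
lo=6 > hi=5, target 26 not found

Binary search determines that 26 is not in the array after 4 comparisons. The search space was exhausted without finding the target.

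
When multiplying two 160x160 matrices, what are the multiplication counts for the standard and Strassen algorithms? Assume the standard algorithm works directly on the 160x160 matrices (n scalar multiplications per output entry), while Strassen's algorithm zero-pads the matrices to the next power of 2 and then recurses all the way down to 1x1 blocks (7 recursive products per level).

Matrix multiplication for 160x160 matrices:

Strassen's algorithm requires power-of-2 dimensions. Pad 160x160 to 256x256 (next power of 2).

Standard algorithm: 160^3 = 4096000 multiplications
Strassen's algorithm: 7^(log2(256)) = 7^8 = 5764801 multiplications
Difference: 4096000 - 5764801 = -1668801 (Strassen uses MORE here due to padding overhead — for small or just-over-power-of-2 n, padding can outweigh the per-level savings)

Standard: 4096000 multiplications (160^3). Strassen: 5764801 multiplications (7^8, after padding to 256x256). Strassen reduces 8 recursive multiplications to 7 at each level.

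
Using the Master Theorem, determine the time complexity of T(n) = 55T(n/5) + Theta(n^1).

Master Theorem for T(n) = 55T(n/5) + O(n^1):

a = 55, b = 5, c = 1
log_b(a) = log_5(55) = 2.4899

Case 1: c = 1 < log_5(55) = 2.4899
T(n) = O(n^(log_5 55))

For T(n) = 55T(n/5) + O(n^1): log_5(55) = 2.4899. This is Case 1 of the Master Theorem (c < log_b(a), work dominated by leaves), giving O(n^(log_5 55)).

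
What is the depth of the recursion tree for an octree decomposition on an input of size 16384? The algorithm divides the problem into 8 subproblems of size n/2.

For divide and conquer with division factor 2:

Problem sizes at each level:
Level 0: 16384
Level 1: 8192
Level 2: 4096
Level 3: 2048
Level 4: 1024
Level 5: 512
Level 6: 256
Level 7: 128
Level 8: 64
Level 9: 32
Level 10: 16
Level 11: 8
Level 12: 4
Level 13: 2
Level 14: 1

The root is level 0 and the size-1 base case is level 14 (the tree spans levels 0 through 14, i.e. 15 levels counting the root), so the depth is the number of divisions: log_2(16384) = 14

The recursion tree depth is log_2(16384) = 14. At each level, the problem size is divided by 2, so it takes 14 divisions to reduce to a base case of size 1. The algorithm makes 8 recursive calls at each level.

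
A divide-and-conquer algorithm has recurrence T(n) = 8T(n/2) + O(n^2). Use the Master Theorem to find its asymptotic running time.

Master Theorem for T(n) = 8T(n/2) + O(n^2):

a = 8, b = 2, c = 2
log_b(a) = log_2(8) = 3.0000

Case 1: c = 2 < log_2(8) = 3.0000
T(n) = O(n^(log_2 8)) = O(n^3)

For T(n) = 8T(n/2) + O(n^2): log_2(8) = 3.0000. This is Case 1 of the Master Theorem (c < log_b(a), work dominated by leaves), giving O(n^3).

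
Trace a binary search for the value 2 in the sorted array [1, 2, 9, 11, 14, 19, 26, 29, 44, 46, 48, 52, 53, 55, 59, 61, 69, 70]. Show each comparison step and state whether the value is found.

Binary search for 2 in [1, 2, 9, 11, 14, 19, 26, 29, 44, 46, 48, 52, 53, 55, 59, 61, 69, 70]:

lo=0, hi=17, mid=8, arr[mid]=44 -> 44 > 2, search left half
lo=0, hi=7, mid=3, arr[mid]=11 -> 11 > 2, search left half
lo=0, hi=2, mid=1, arr[mid]=2 -> Found target at index 1!

Binary search finds 2 at index 1 after 3 comparisons. The search repeatedly halves the search space by comparing with the middle element.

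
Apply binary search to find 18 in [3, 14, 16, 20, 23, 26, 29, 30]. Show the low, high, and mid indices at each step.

Binary search for 18 in [3, 14, 16, 20, 23, 26, 29, 30]:

lo=0, hi=7, mid=3, arr[mid]=20 -> 20 > 18, search left half
lo=0, hi=2, mid=1, arr[mid]=14 -> 14 < 18, search right half
lo=2, hi=2, mid=2, arr[mid]=16 -> 16 < 18, search right half
lo=3 > hi=2, target 18 not found

Binary search determines that 18 is not in the array after 3 comparisons. The search space was exhausted without finding the target.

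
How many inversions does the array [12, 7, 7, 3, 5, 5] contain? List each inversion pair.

Finding inversions in [12, 7, 7, 3, 5, 5]:

(0, 1): arr[0]=12 > arr[1]=7
(0, 2): arr[0]=12 > arr[2]=7
(0, 3): arr[0]=12 > arr[3]=3
(0, 4): arr[0]=12 > arr[4]=5
(0, 5): arr[0]=12 > arr[5]=5
(1, 3): arr[1]=7 > arr[3]=3
(1, 4): arr[1]=7 > arr[4]=5
(1, 5): arr[1]=7 > arr[5]=5
(2, 3): arr[2]=7 > arr[3]=3
(2, 4): arr[2]=7 > arr[4]=5
(2, 5): arr[2]=7 > arr[5]=5

Total inversions: 11

The array has 11 inversion(s): (0,1), (0,2), (0,3), (0,4), (0,5), (1,3), (1,4), (1,5), (2,3), (2,4), (2,5). Each pair (i,j) satisfies i < j and arr[i] > arr[j].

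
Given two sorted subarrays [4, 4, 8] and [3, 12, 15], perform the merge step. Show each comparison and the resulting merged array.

Merging process:

Compare 4 vs 3: take 3 from right. Merged: [3]
Compare 4 vs 12: take 4 from left. Merged: [3, 4]
Compare 4 vs 12: take 4 from left. Merged: [3, 4, 4]
Compare 8 vs 12: take 8 from left. Merged: [3, 4, 4, 8]
Append remaining from right: [12, 15]. Merged: [3, 4, 4, 8, 12, 15]

Final merged array: [3, 4, 4, 8, 12, 15]
Total comparisons: 4

The merged array is [3, 4, 4, 8, 12, 15], requiring 4 comparisons. The merge step runs in O(n) time where n is the total number of elements.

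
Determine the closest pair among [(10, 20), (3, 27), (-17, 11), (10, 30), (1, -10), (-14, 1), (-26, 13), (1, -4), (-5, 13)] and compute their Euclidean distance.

Computing all pairwise distances among 9 points:

d((10, 20), (3, 27)) = 9.8995
d((10, 20), (-17, 11)) = 28.4605
d((10, 20), (10, 30)) = 10.0
d((10, 20), (1, -10)) = 31.3209
d((10, 20), (-14, 1)) = 30.6105
d((10, 20), (-26, 13)) = 36.6742
d((10, 20), (1, -4)) = 25.632
d((10, 20), (-5, 13)) = 16.5529
d((3, 27), (-17, 11)) = 25.6125
d((3, 27), (10, 30)) = 7.6158
d((3, 27), (1, -10)) = 37.054
d((3, 27), (-14, 1)) = 31.0644
d((3, 27), (-26, 13)) = 32.2025
d((3, 27), (1, -4)) = 31.0644
d((3, 27), (-5, 13)) = 16.1245
d((-17, 11), (10, 30)) = 33.0151
d((-17, 11), (1, -10)) = 27.6586
d((-17, 11), (-14, 1)) = 10.4403
d((-17, 11), (-26, 13)) = 9.2195
d((-17, 11), (1, -4)) = 23.4307
d((-17, 11), (-5, 13)) = 12.1655
d((10, 30), (1, -10)) = 41.0
d((10, 30), (-14, 1)) = 37.6431
d((10, 30), (-26, 13)) = 39.8121
d((10, 30), (1, -4)) = 35.171
d((10, 30), (-5, 13)) = 22.6716
d((1, -10), (-14, 1)) = 18.6011
d((1, -10), (-26, 13)) = 35.4683
d((1, -10), (1, -4)) = 6.0 <-- minimum
d((1, -10), (-5, 13)) = 23.7697
d((-14, 1), (-26, 13)) = 16.9706
d((-14, 1), (1, -4)) = 15.8114
d((-14, 1), (-5, 13)) = 15.0
d((-26, 13), (1, -4)) = 31.9061
d((-26, 13), (-5, 13)) = 21.0
d((1, -4), (-5, 13)) = 18.0278

Closest pair: (1, -10) and (1, -4) with distance 6.0

The closest pair is (1, -10) and (1, -4) with Euclidean distance 6.0. For 9 points, brute-force pairwise comparison is shown above. For large n, the divide-and-conquer algorithm (sort by x, recurse on halves, check the dividing strip) achieves O(n log n).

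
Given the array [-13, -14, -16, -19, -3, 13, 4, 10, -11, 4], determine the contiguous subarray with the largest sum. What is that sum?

Using Kadane's algorithm on [-13, -14, -16, -19, -3, 13, 4, 10, -11, 4]:

Scanning through the array:
Position 1 (value -14): max_ending_here = -14, max_so_far = -13
Position 2 (value -16): max_ending_here = -16, max_so_far = -13
Position 3 (value -19): max_ending_here = -19, max_so_far = -13
Position 4 (value -3): max_ending_here = -3, max_so_far = -3
Position 5 (value 13): max_ending_here = 13, max_so_far = 13
Position 6 (value 4): max_ending_here = 17, max_so_far = 17
Position 7 (value 10): max_ending_here = 27, max_so_far = 27
Position 8 (value -11): max_ending_here = 16, max_so_far = 27
Position 9 (value 4): max_ending_here = 20, max_so_far = 27

Maximum subarray: [13, 4, 10]
Maximum sum: 27

The maximum subarray is [13, 4, 10] with sum 27. This subarray runs from index 5 to index 7.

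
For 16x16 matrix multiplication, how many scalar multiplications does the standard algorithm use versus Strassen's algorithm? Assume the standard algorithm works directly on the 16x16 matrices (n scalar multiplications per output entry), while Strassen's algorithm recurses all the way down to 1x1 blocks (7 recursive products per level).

Matrix multiplication for 16x16 matrices:

Standard algorithm: 16^3 = 4096 multiplications
Strassen's algorithm: 7^(log2(16)) = 7^4 = 2401 multiplications
Savings: 4096 - 2401 = 1695 multiplications

Standard: 4096 multiplications (16^3). Strassen: 2401 multiplications (7^4). Strassen reduces 8 recursive multiplications to 7 at each level.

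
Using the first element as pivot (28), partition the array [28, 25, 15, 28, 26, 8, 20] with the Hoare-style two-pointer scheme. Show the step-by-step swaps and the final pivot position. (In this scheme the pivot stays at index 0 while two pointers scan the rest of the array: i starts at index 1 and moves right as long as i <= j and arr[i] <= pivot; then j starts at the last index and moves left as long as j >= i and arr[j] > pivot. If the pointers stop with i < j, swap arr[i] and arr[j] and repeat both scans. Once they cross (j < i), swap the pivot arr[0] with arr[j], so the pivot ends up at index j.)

Hoare-style two-pointer partition with pivot = 28:

Initial array: [28, 25, 15, 28, 26, 8, 20]

Pointers start at i = 1, j = 6.
i ends at 7, j ends at 6: the pointers have crossed (j < i), so scanning stops.

Swap pivot arr[0] with arr[6] to place pivot at position 6: [20, 25, 15, 28, 26, 8, 28]
Pivot position: 6

After partitioning with pivot 28, the array becomes [20, 25, 15, 28, 26, 8, 28]. The pivot is placed at index 6. All elements to the left of the pivot are <= 28, and all elements to the right are > 28.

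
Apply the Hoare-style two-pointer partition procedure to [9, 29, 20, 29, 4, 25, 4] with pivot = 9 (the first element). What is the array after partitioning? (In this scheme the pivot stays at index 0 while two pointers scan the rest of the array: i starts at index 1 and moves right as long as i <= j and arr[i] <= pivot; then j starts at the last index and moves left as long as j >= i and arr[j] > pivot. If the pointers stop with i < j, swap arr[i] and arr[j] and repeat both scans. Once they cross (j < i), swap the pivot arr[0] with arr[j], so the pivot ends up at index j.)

Hoare-style two-pointer partition with pivot = 9:

Initial array: [9, 29, 20, 29, 4, 25, 4]

Pointers start at i = 1, j = 6.
i stops at index 1 (arr[1]=29 > 9), j stops at index 6 (arr[6]=4 <= 9): swap arr[1] and arr[6], array becomes [9, 4, 20, 29, 4, 25, 29]
i stops at index 2 (arr[2]=20 > 9), j stops at index 4 (arr[4]=4 <= 9): swap arr[2] and arr[4], array becomes [9, 4, 4, 29, 20, 25, 29]
i ends at 3, j ends at 2: the pointers have crossed (j < i), so scanning stops.

Swap pivot arr[0] with arr[2] to place pivot at position 2: [4, 4, 9, 29, 20, 25, 29]
Pivot position: 2

After partitioning with pivot 9, the array becomes [4, 4, 9, 29, 20, 25, 29]. The pivot is placed at index 2. All elements to the left of the pivot are <= 9, and all elements to the right are > 9.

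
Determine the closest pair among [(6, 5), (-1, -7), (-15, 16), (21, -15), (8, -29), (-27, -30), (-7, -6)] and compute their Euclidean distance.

Computing all pairwise distances among 7 points:

d((6, 5), (-1, -7)) = 13.8924
d((6, 5), (-15, 16)) = 23.7065
d((6, 5), (21, -15)) = 25.0
d((6, 5), (8, -29)) = 34.0588
d((6, 5), (-27, -30)) = 48.1041
d((6, 5), (-7, -6)) = 17.0294
d((-1, -7), (-15, 16)) = 26.9258
d((-1, -7), (21, -15)) = 23.4094
d((-1, -7), (8, -29)) = 23.7697
d((-1, -7), (-27, -30)) = 34.7131
d((-1, -7), (-7, -6)) = 6.0828 <-- minimum
d((-15, 16), (21, -15)) = 47.5079
d((-15, 16), (8, -29)) = 50.5371
d((-15, 16), (-27, -30)) = 47.5395
d((-15, 16), (-7, -6)) = 23.4094
d((21, -15), (8, -29)) = 19.105
d((21, -15), (-27, -30)) = 50.2892
d((21, -15), (-7, -6)) = 29.4109
d((8, -29), (-27, -30)) = 35.0143
d((8, -29), (-7, -6)) = 27.4591
d((-27, -30), (-7, -6)) = 31.241

Closest pair: (-1, -7) and (-7, -6) with distance 6.0828

The closest pair is (-1, -7) and (-7, -6) with Euclidean distance 6.0828. For 7 points, brute-force pairwise comparison is shown above. For large n, the divide-and-conquer algorithm (sort by x, recurse on halves, check the dividing strip) achieves O(n log n).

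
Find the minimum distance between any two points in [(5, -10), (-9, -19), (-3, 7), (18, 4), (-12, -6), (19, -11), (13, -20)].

Computing all pairwise distances among 7 points:

d((5, -10), (-9, -19)) = 16.6433
d((5, -10), (-3, 7)) = 18.7883
d((5, -10), (18, 4)) = 19.105
d((5, -10), (-12, -6)) = 17.4642
d((5, -10), (19, -11)) = 14.0357
d((5, -10), (13, -20)) = 12.8062
d((-9, -19), (-3, 7)) = 26.6833
d((-9, -19), (18, 4)) = 35.4683
d((-9, -19), (-12, -6)) = 13.3417
d((-9, -19), (19, -11)) = 29.1204
d((-9, -19), (13, -20)) = 22.0227
d((-3, 7), (18, 4)) = 21.2132
d((-3, 7), (-12, -6)) = 15.8114
d((-3, 7), (19, -11)) = 28.4253
d((-3, 7), (13, -20)) = 31.3847
d((18, 4), (-12, -6)) = 31.6228
d((18, 4), (19, -11)) = 15.0333
d((18, 4), (13, -20)) = 24.5153
d((-12, -6), (19, -11)) = 31.4006
d((-12, -6), (13, -20)) = 28.6531
d((19, -11), (13, -20)) = 10.8167 <-- minimum

Closest pair: (19, -11) and (13, -20) with distance 10.8167

The closest pair is (19, -11) and (13, -20) with Euclidean distance 10.8167. For 7 points, brute-force pairwise comparison is shown above. For large n, the divide-and-conquer algorithm (sort by x, recurse on halves, check the dividing strip) achieves O(n log n).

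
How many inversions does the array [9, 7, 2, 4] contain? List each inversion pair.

Finding inversions in [9, 7, 2, 4]:

(0, 1): arr[0]=9 > arr[1]=7
(0, 2): arr[0]=9 > arr[2]=2
(0, 3): arr[0]=9 > arr[3]=4
(1, 2): arr[1]=7 > arr[2]=2
(1, 3): arr[1]=7 > arr[3]=4

Total inversions: 5

The array has 5 inversion(s): (0,1), (0,2), (0,3), (1,2), (1,3). Each pair (i,j) satisfies i < j and arr[i] > arr[j].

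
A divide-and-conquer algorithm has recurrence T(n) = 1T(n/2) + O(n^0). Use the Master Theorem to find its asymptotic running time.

Master Theorem for T(n) = 1T(n/2) + O(n^0):

a = 1, b = 2, c = 0
log_b(a) = log_2(1) = 0.0000

Case 2: c = 0 = log_2(1) = 0.0000
T(n) = O(n^0 log n) = O(log n)

For T(n) = 1T(n/2) + O(n^0): log_2(1) = 0.0000. This is Case 2 of the Master Theorem (c = log_b(a), equal work at all levels), giving O(log n).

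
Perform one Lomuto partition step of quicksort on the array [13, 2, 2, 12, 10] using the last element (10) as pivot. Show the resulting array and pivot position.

Lomuto partition with pivot = 10:

Initial array: [13, 2, 2, 12, 10]

arr[0]=13 > 10: no swap
arr[1]=2 <= 10: swap with position 0, array becomes [2, 13, 2, 12, 10]
arr[2]=2 <= 10: swap with position 1, array becomes [2, 2, 13, 12, 10]
arr[3]=12 > 10: no swap

Place pivot at position 2: [2, 2, 10, 12, 13]
Pivot position: 2

After partitioning with pivot 10, the array becomes [2, 2, 10, 12, 13]. The pivot is placed at index 2. All elements to the left of the pivot are <= 10, and all elements to the right are > 10.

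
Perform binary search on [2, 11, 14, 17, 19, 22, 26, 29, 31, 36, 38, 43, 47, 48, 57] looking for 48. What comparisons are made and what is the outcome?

Binary search for 48 in [2, 11, 14, 17, 19, 22, 26, 29, 31, 36, 38, 43, 47, 48, 57]:

lo=0, hi=14, mid=7, arr[mid]=29 -> 29 < 48, search right half
lo=8, hi=14, mid=11, arr[mid]=43 -> 43 < 48, search right half
lo=12, hi=14, mid=13, arr[mid]=48 -> Found target at index 13!

Binary search finds 48 at index 13 after 3 comparisons. The search repeatedly halves the search space by comparing with the middle element.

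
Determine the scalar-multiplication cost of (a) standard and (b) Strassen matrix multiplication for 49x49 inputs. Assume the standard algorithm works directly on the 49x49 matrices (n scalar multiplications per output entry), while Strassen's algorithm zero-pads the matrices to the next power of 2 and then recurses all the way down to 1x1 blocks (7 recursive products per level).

Matrix multiplication for 49x49 matrices:

Strassen's algorithm requires power-of-2 dimensions. Pad 49x49 to 64x64 (next power of 2).

Standard algorithm: 49^3 = 117649 multiplications
Strassen's algorithm: 7^(log2(64)) = 7^6 = 117649 multiplications
Savings: 117649 - 117649 = 0 multiplications

Standard: 117649 multiplications (49^3). Strassen: 117649 multiplications (7^6, after padding to 64x64). Strassen reduces 8 recursive multiplications to 7 at each level.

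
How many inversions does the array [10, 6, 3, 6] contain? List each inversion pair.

Finding inversions in [10, 6, 3, 6]:

(0, 1): arr[0]=10 > arr[1]=6
(0, 2): arr[0]=10 > arr[2]=3
(0, 3): arr[0]=10 > arr[3]=6
(1, 2): arr[1]=6 > arr[2]=3

Total inversions: 4

The array has 4 inversion(s): (0,1), (0,2), (0,3), (1,2). Each pair (i,j) satisfies i < j and arr[i] > arr[j].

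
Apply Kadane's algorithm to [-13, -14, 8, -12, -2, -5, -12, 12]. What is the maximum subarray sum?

Using Kadane's algorithm on [-13, -14, 8, -12, -2, -5, -12, 12]:

Scanning through the array:
Position 1 (value -14): max_ending_here = -14, max_so_far = -13
Position 2 (value 8): max_ending_here = 8, max_so_far = 8
Position 3 (value -12): max_ending_here = -4, max_so_far = 8
Position 4 (value -2): max_ending_here = -2, max_so_far = 8
Position 5 (value -5): max_ending_here = -5, max_so_far = 8
Position 6 (value -12): max_ending_here = -12, max_so_far = 8
Position 7 (value 12): max_ending_here = 12, max_so_far = 12

Maximum subarray: [12]
Maximum sum: 12

The maximum subarray is [12] with sum 12. This subarray runs from index 7 to index 7.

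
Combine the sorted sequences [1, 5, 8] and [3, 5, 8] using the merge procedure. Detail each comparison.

Merging process:

Compare 1 vs 3: take 1 from left. Merged: [1]
Compare 5 vs 3: take 3 from right. Merged: [1, 3]
Compare 5 vs 5: take 5 from left. Merged: [1, 3, 5]
Compare 8 vs 5: take 5 from right. Merged: [1, 3, 5, 5]
Compare 8 vs 8: take 8 from left. Merged: [1, 3, 5, 5, 8]
Append remaining from right: [8]. Merged: [1, 3, 5, 5, 8, 8]

Final merged array: [1, 3, 5, 5, 8, 8]
Total comparisons: 5

The merged array is [1, 3, 5, 5, 8, 8], requiring 5 comparisons. The merge step runs in O(n) time where n is the total number of elements.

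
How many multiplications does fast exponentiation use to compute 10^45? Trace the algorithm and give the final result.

Computing 10^45 by squaring (build up from 10^1; each line after the first costs one multiplication):

10^1 = 10
10^2 = (10^1)^2 = 10^2 = 100
10^4 = (10^2)^2 = 100^2 = 10000
10^5 = 10 * 10^4 = 10 * 10000 = 100000
10^10 = (10^5)^2 = 100000^2 = 10000000000
10^11 = 10 * 10^10 = 10 * 10000000000 = 100000000000
10^22 = (10^11)^2 = 100000000000^2 = 10000000000000000000000
10^44 = (10^22)^2 = 10000000000000000000000^2 = 100000000000000000000000000000000000000000000
10^45 = 10 * 10^44 = 10 * 100000000000000000000000000000000000000000000 = 1000000000000000000000000000000000000000000000

Result: 1000000000000000000000000000000000000000000000
Multiplications needed: 8 (8 lines after 10^1)

10^45 = 1000000000000000000000000000000000000000000000. Using exponentiation by squaring, this requires 8 multiplications. The key idea: if the exponent is even, square the half-power; if odd, multiply by the base once.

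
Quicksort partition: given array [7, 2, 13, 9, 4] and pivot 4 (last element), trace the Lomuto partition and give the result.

Lomuto partition with pivot = 4:

Initial array: [7, 2, 13, 9, 4]

arr[0]=7 > 4: no swap
arr[1]=2 <= 4: swap with position 0, array becomes [2, 7, 13, 9, 4]
arr[2]=13 > 4: no swap
arr[3]=9 > 4: no swap

Place pivot at position 1: [2, 4, 13, 9, 7]
Pivot position: 1

After partitioning with pivot 4, the array becomes [2, 4, 13, 9, 7]. The pivot is placed at index 1. All elements to the left of the pivot are <= 4, and all elements to the right are > 4.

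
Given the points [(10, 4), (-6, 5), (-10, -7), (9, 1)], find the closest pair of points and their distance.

Computing all pairwise distances among 4 points:

d((10, 4), (-6, 5)) = 16.0312
d((10, 4), (-10, -7)) = 22.8254
d((10, 4), (9, 1)) = 3.1623 <-- minimum
d((-6, 5), (-10, -7)) = 12.6491
d((-6, 5), (9, 1)) = 15.5242
d((-10, -7), (9, 1)) = 20.6155

Closest pair: (10, 4) and (9, 1) with distance 3.1623

The closest pair is (10, 4) and (9, 1) with Euclidean distance 3.1623. For 4 points, brute-force pairwise comparison is shown above. For large n, the divide-and-conquer algorithm (sort by x, recurse on halves, check the dividing strip) achieves O(n log n).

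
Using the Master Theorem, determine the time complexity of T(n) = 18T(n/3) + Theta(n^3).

Master Theorem for T(n) = 18T(n/3) + O(n^3):

a = 18, b = 3, c = 3
log_b(a) = log_3(18) = 2.6309

Case 3: c = 3 > log_3(18) = 2.6309
T(n) = O(n^3) = O(n^3)

For T(n) = 18T(n/3) + O(n^3): log_3(18) = 2.6309. This is Case 3 of the Master Theorem (c > log_b(a), work dominated by root), giving O(n^3).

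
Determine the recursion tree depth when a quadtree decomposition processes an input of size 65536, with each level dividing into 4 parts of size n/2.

For divide and conquer with division factor 2:

Problem sizes at each level:
Level 0: 65536
Level 1: 32768
Level 2: 16384
Level 3: 8192
Level 4: 4096
Level 5: 2048
Level 6: 1024
Level 7: 512
Level 8: 256
Level 9: 128
Level 10: 64
Level 11: 32
Level 12: 16
Level 13: 8
Level 14: 4
Level 15: 2
Level 16: 1

The root is level 0 and the size-1 base case is level 16 (the tree spans levels 0 through 16, i.e. 17 levels counting the root), so the depth is the number of divisions: log_2(65536) = 16

The recursion tree depth is log_2(65536) = 16. At each level, the problem size is divided by 2, so it takes 16 divisions to reduce to a base case of size 1. The algorithm makes 4 recursive calls at each level.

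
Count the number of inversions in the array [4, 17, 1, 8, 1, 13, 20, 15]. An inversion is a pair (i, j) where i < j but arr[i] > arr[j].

Finding inversions in [4, 17, 1, 8, 1, 13, 20, 15]:

(0, 2): arr[0]=4 > arr[2]=1
(0, 4): arr[0]=4 > arr[4]=1
(1, 2): arr[1]=17 > arr[2]=1
(1, 3): arr[1]=17 > arr[3]=8
(1, 4): arr[1]=17 > arr[4]=1
(1, 5): arr[1]=17 > arr[5]=13
(1, 7): arr[1]=17 > arr[7]=15
(3, 4): arr[3]=8 > arr[4]=1
(6, 7): arr[6]=20 > arr[7]=15

Total inversions: 9

The array has 9 inversion(s): (0,2), (0,4), (1,2), (1,3), (1,4), (1,5), (1,7), (3,4), (6,7). Each pair (i,j) satisfies i < j and arr[i] > arr[j].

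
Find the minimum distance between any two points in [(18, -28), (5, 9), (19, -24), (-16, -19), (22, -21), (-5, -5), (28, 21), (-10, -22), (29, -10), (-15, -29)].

Computing all pairwise distances among 10 points:

d((18, -28), (5, 9)) = 39.2173
d((18, -28), (19, -24)) = 4.1231 <-- minimum
d((18, -28), (-16, -19)) = 35.171
d((18, -28), (22, -21)) = 8.0623
d((18, -28), (-5, -5)) = 32.5269
d((18, -28), (28, 21)) = 50.01
d((18, -28), (-10, -22)) = 28.6356
d((18, -28), (29, -10)) = 21.095
d((18, -28), (-15, -29)) = 33.0151
d((5, 9), (19, -24)) = 35.8469
d((5, 9), (-16, -19)) = 35.0
d((5, 9), (22, -21)) = 34.4819
d((5, 9), (-5, -5)) = 17.2047
d((5, 9), (28, 21)) = 25.9422
d((5, 9), (-10, -22)) = 34.4384
d((5, 9), (29, -10)) = 30.6105
d((5, 9), (-15, -29)) = 42.9418
d((19, -24), (-16, -19)) = 35.3553
d((19, -24), (22, -21)) = 4.2426
d((19, -24), (-5, -5)) = 30.6105
d((19, -24), (28, 21)) = 45.8912
d((19, -24), (-10, -22)) = 29.0689
d((19, -24), (29, -10)) = 17.2047
d((19, -24), (-15, -29)) = 34.3657
d((-16, -19), (22, -21)) = 38.0526
d((-16, -19), (-5, -5)) = 17.8045
d((-16, -19), (28, 21)) = 59.4643
d((-16, -19), (-10, -22)) = 6.7082
d((-16, -19), (29, -10)) = 45.8912
d((-16, -19), (-15, -29)) = 10.0499
d((22, -21), (-5, -5)) = 31.3847
d((22, -21), (28, 21)) = 42.4264
d((22, -21), (-10, -22)) = 32.0156
d((22, -21), (29, -10)) = 13.0384
d((22, -21), (-15, -29)) = 37.855
d((-5, -5), (28, 21)) = 42.0119
d((-5, -5), (-10, -22)) = 17.72
d((-5, -5), (29, -10)) = 34.3657
d((-5, -5), (-15, -29)) = 26.0
d((28, 21), (-10, -22)) = 57.3847
d((28, 21), (29, -10)) = 31.0161
d((28, 21), (-15, -29)) = 65.9469
d((-10, -22), (29, -10)) = 40.8044
d((-10, -22), (-15, -29)) = 8.6023
d((29, -10), (-15, -29)) = 47.927

Closest pair: (18, -28) and (19, -24) with distance 4.1231

The closest pair is (18, -28) and (19, -24) with Euclidean distance 4.1231. For 10 points, brute-force pairwise comparison is shown above. For large n, the divide-and-conquer algorithm (sort by x, recurse on halves, check the dividing strip) achieves O(n log n).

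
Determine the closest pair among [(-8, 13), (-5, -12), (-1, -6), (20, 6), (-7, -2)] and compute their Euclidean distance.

Computing all pairwise distances among 5 points:

d((-8, 13), (-5, -12)) = 25.1794
d((-8, 13), (-1, -6)) = 20.2485
d((-8, 13), (20, 6)) = 28.8617
d((-8, 13), (-7, -2)) = 15.0333
d((-5, -12), (-1, -6)) = 7.2111 <-- minimum
d((-5, -12), (20, 6)) = 30.8058
d((-5, -12), (-7, -2)) = 10.198
d((-1, -6), (20, 6)) = 24.1868
d((-1, -6), (-7, -2)) = 7.2111 <-- minimum
d((20, 6), (-7, -2)) = 28.1603

Minimum distance: 7.2111 (tie among 2 pairs: (-5, -12) and (-1, -6); (-1, -6) and (-7, -2))

The minimum Euclidean distance is 7.2111. There is a tie: 2 pairs achieve this minimum — (-5, -12) and (-1, -6); (-1, -6) and (-7, -2). Any of these is a valid closest pair. For 5 points, brute-force pairwise comparison is shown above. For large n, the divide-and-conquer algorithm (sort by x, recurse on halves, check the dividing strip) achieves O(n log n).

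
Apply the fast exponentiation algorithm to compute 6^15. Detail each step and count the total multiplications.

Computing 6^15 by squaring (build up from 6^1; each line after the first costs one multiplication):

6^1 = 6
6^2 = (6^1)^2 = 6^2 = 36
6^3 = 6 * 6^2 = 6 * 36 = 216
6^6 = (6^3)^2 = 216^2 = 46656
6^7 = 6 * 6^6 = 6 * 46656 = 279936
6^14 = (6^7)^2 = 279936^2 = 78364164096
6^15 = 6 * 6^14 = 6 * 78364164096 = 470184984576

Result: 470184984576
Multiplications needed: 6 (6 lines after 6^1)

6^15 = 470184984576. Using exponentiation by squaring, this requires 6 multiplications. The key idea: if the exponent is even, square the half-power; if odd, multiply by the base once.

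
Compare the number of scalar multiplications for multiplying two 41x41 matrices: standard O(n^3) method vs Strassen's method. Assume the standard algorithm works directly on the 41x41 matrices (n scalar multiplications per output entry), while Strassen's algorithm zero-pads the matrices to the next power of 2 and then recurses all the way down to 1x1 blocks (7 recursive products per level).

Matrix multiplication for 41x41 matrices:

Strassen's algorithm requires power-of-2 dimensions. Pad 41x41 to 64x64 (next power of 2).

Standard algorithm: 41^3 = 68921 multiplications
Strassen's algorithm: 7^(log2(64)) = 7^6 = 117649 multiplications
Difference: 68921 - 117649 = -48728 (Strassen uses MORE here due to padding overhead — for small or just-over-power-of-2 n, padding can outweigh the per-level savings)

Standard: 68921 multiplications (41^3). Strassen: 117649 multiplications (7^6, after padding to 64x64). Strassen reduces 8 recursive multiplications to 7 at each level.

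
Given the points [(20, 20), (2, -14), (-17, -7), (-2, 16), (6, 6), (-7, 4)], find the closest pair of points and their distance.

Computing all pairwise distances among 6 points:

d((20, 20), (2, -14)) = 38.4708
d((20, 20), (-17, -7)) = 45.8039
d((20, 20), (-2, 16)) = 22.3607
d((20, 20), (6, 6)) = 19.799
d((20, 20), (-7, 4)) = 31.3847
d((2, -14), (-17, -7)) = 20.2485
d((2, -14), (-2, 16)) = 30.2655
d((2, -14), (6, 6)) = 20.3961
d((2, -14), (-7, 4)) = 20.1246
d((-17, -7), (-2, 16)) = 27.4591
d((-17, -7), (6, 6)) = 26.4197
d((-17, -7), (-7, 4)) = 14.8661
d((-2, 16), (6, 6)) = 12.8062 <-- minimum
d((-2, 16), (-7, 4)) = 13.0
d((6, 6), (-7, 4)) = 13.1529

Closest pair: (-2, 16) and (6, 6) with distance 12.8062

The closest pair is (-2, 16) and (6, 6) with Euclidean distance 12.8062. For 6 points, brute-force pairwise comparison is shown above. For large n, the divide-and-conquer algorithm (sort by x, recurse on halves, check the dividing strip) achieves O(n log n).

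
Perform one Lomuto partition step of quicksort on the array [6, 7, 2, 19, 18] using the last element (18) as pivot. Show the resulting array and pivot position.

Lomuto partition with pivot = 18:

Initial array: [6, 7, 2, 19, 18]

arr[0]=6 <= 18: swap with position 0, array becomes [6, 7, 2, 19, 18]
arr[1]=7 <= 18: swap with position 1, array becomes [6, 7, 2, 19, 18]
arr[2]=2 <= 18: swap with position 2, array becomes [6, 7, 2, 19, 18]
arr[3]=19 > 18: no swap

Place pivot at position 3: [6, 7, 2, 18, 19]
Pivot position: 3

After partitioning with pivot 18, the array becomes [6, 7, 2, 18, 19]. The pivot is placed at index 3. All elements to the left of the pivot are <= 18, and all elements to the right are > 18.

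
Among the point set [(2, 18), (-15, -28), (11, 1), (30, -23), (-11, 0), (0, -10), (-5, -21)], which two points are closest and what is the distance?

Computing all pairwise distances among 7 points:

d((2, 18), (-15, -28)) = 49.0408
d((2, 18), (11, 1)) = 19.2354
d((2, 18), (30, -23)) = 49.6488
d((2, 18), (-11, 0)) = 22.2036
d((2, 18), (0, -10)) = 28.0713
d((2, 18), (-5, -21)) = 39.6232
d((-15, -28), (11, 1)) = 38.9487
d((-15, -28), (30, -23)) = 45.2769
d((-15, -28), (-11, 0)) = 28.2843
d((-15, -28), (0, -10)) = 23.4307
d((-15, -28), (-5, -21)) = 12.2066
d((11, 1), (30, -23)) = 30.6105
d((11, 1), (-11, 0)) = 22.0227
d((11, 1), (0, -10)) = 15.5563
d((11, 1), (-5, -21)) = 27.2029
d((30, -23), (-11, 0)) = 47.0106
d((30, -23), (0, -10)) = 32.6956
d((30, -23), (-5, -21)) = 35.0571
d((-11, 0), (0, -10)) = 14.8661
d((-11, 0), (-5, -21)) = 21.8403
d((0, -10), (-5, -21)) = 12.083 <-- minimum

Closest pair: (0, -10) and (-5, -21) with distance 12.083

The closest pair is (0, -10) and (-5, -21) with Euclidean distance 12.083. For 7 points, brute-force pairwise comparison is shown above. For large n, the divide-and-conquer algorithm (sort by x, recurse on halves, check the dividing strip) achieves O(n log n).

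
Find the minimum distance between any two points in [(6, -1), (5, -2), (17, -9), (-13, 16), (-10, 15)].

Computing all pairwise distances among 5 points:

d((6, -1), (5, -2)) = 1.4142 <-- minimum
d((6, -1), (17, -9)) = 13.6015
d((6, -1), (-13, 16)) = 25.4951
d((6, -1), (-10, 15)) = 22.6274
d((5, -2), (17, -9)) = 13.8924
d((5, -2), (-13, 16)) = 25.4558
d((5, -2), (-10, 15)) = 22.6716
d((17, -9), (-13, 16)) = 39.0512
d((17, -9), (-10, 15)) = 36.1248
d((-13, 16), (-10, 15)) = 3.1623

Closest pair: (6, -1) and (5, -2) with distance 1.4142

The closest pair is (6, -1) and (5, -2) with Euclidean distance 1.4142. For 5 points, brute-force pairwise comparison is shown above. For large n, the divide-and-conquer algorithm (sort by x, recurse on halves, check the dividing strip) achieves O(n log n).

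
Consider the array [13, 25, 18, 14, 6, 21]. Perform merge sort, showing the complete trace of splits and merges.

Merge sort trace:

Split: [13, 25, 18, 14, 6, 21] -> [13, 25, 18] and [14, 6, 21]
  Split: [13, 25, 18] -> [13] and [25, 18]
    Split: [25, 18] -> [25] and [18]
    Merge: [25] + [18] -> [18, 25]
  Merge: [13] + [18, 25] -> [13, 18, 25]
  Split: [14, 6, 21] -> [14] and [6, 21]
    Split: [6, 21] -> [6] and [21]
    Merge: [6] + [21] -> [6, 21]
  Merge: [14] + [6, 21] -> [6, 14, 21]
Merge: [13, 18, 25] + [6, 14, 21] -> [6, 13, 14, 18, 21, 25]

Final sorted array: [6, 13, 14, 18, 21, 25]

The merge sort proceeds by recursively splitting the array and merging sorted halves.
After all merges, the sorted array is [6, 13, 14, 18, 21, 25].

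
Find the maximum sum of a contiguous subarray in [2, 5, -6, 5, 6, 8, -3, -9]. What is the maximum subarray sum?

Using Kadane's algorithm on [2, 5, -6, 5, 6, 8, -3, -9]:

Scanning through the array:
Position 1 (value 5): max_ending_here = 7, max_so_far = 7
Position 2 (value -6): max_ending_here = 1, max_so_far = 7
Position 3 (value 5): max_ending_here = 6, max_so_far = 7
Position 4 (value 6): max_ending_here = 12, max_so_far = 12
Position 5 (value 8): max_ending_here = 20, max_so_far = 20
Position 6 (value -3): max_ending_here = 17, max_so_far = 20
Position 7 (value -9): max_ending_here = 8, max_so_far = 20

Maximum subarray: [2, 5, -6, 5, 6, 8]
Maximum sum: 20

The maximum subarray is [2, 5, -6, 5, 6, 8] with sum 20. This subarray runs from index 0 to index 5.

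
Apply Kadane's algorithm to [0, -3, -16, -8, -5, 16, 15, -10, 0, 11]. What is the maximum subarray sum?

Using Kadane's algorithm on [0, -3, -16, -8, -5, 16, 15, -10, 0, 11]:

Scanning through the array:
Position 1 (value -3): max_ending_here = -3, max_so_far = 0
Position 2 (value -16): max_ending_here = -16, max_so_far = 0
Position 3 (value -8): max_ending_here = -8, max_so_far = 0
Position 4 (value -5): max_ending_here = -5, max_so_far = 0
Position 5 (value 16): max_ending_here = 16, max_so_far = 16
Position 6 (value 15): max_ending_here = 31, max_so_far = 31
Position 7 (value -10): max_ending_here = 21, max_so_far = 31
Position 8 (value 0): max_ending_here = 21, max_so_far = 31
Position 9 (value 11): max_ending_here = 32, max_so_far = 32

Maximum subarray: [16, 15, -10, 0, 11]
Maximum sum: 32

The maximum subarray is [16, 15, -10, 0, 11] with sum 32. This subarray runs from index 5 to index 9.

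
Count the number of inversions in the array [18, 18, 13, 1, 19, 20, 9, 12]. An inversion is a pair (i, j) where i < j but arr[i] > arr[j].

Finding inversions in [18, 18, 13, 1, 19, 20, 9, 12]:

(0, 2): arr[0]=18 > arr[2]=13
(0, 3): arr[0]=18 > arr[3]=1
(0, 6): arr[0]=18 > arr[6]=9
(0, 7): arr[0]=18 > arr[7]=12
(1, 2): arr[1]=18 > arr[2]=13
(1, 3): arr[1]=18 > arr[3]=1
(1, 6): arr[1]=18 > arr[6]=9
(1, 7): arr[1]=18 > arr[7]=12
(2, 3): arr[2]=13 > arr[3]=1
(2, 6): arr[2]=13 > arr[6]=9
(2, 7): arr[2]=13 > arr[7]=12
(4, 6): arr[4]=19 > arr[6]=9
(4, 7): arr[4]=19 > arr[7]=12
(5, 6): arr[5]=20 > arr[6]=9
(5, 7): arr[5]=20 > arr[7]=12

Total inversions: 15

The array has 15 inversion(s): (0,2), (0,3), (0,6), (0,7), (1,2), (1,3), (1,6), (1,7), (2,3), (2,6), (2,7), (4,6), (4,7), (5,6), (5,7). Each pair (i,j) satisfies i < j and arr[i] > arr[j].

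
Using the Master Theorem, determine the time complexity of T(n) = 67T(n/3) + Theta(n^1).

Master Theorem for T(n) = 67T(n/3) + O(n^1):

a = 67, b = 3, c = 1
log_b(a) = log_3(67) = 3.8273

Case 1: c = 1 < log_3(67) = 3.8273
T(n) = O(n^(log_3 67))

For T(n) = 67T(n/3) + O(n^1): log_3(67) = 3.8273. This is Case 1 of the Master Theorem (c < log_b(a), work dominated by leaves), giving O(n^(log_3 67)).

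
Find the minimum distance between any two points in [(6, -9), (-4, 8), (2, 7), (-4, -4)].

Computing all pairwise distances among 4 points:

d((6, -9), (-4, 8)) = 19.7231
d((6, -9), (2, 7)) = 16.4924
d((6, -9), (-4, -4)) = 11.1803
d((-4, 8), (2, 7)) = 6.0828 <-- minimum
d((-4, 8), (-4, -4)) = 12.0
d((2, 7), (-4, -4)) = 12.53

Closest pair: (-4, 8) and (2, 7) with distance 6.0828

The closest pair is (-4, 8) and (2, 7) with Euclidean distance 6.0828. For 4 points, brute-force pairwise comparison is shown above. For large n, the divide-and-conquer algorithm (sort by x, recurse on halves, check the dividing strip) achieves O(n log n).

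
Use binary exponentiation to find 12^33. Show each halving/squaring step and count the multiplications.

Computing 12^33 by squaring (build up from 12^1; each line after the first costs one multiplication):

12^1 = 12
12^2 = (12^1)^2 = 12^2 = 144
12^4 = (12^2)^2 = 144^2 = 20736
12^8 = (12^4)^2 = 20736^2 = 429981696
12^16 = (12^8)^2 = 429981696^2 = 184884258895036416
12^32 = (12^16)^2 = 184884258895036416^2 = 34182189187166852111368841966125056
12^33 = 12 * 12^32 = 12 * 34182189187166852111368841966125056 = 410186270246002225336426103593500672

Result: 410186270246002225336426103593500672
Multiplications needed: 6 (6 lines after 12^1)

12^33 = 410186270246002225336426103593500672. Using exponentiation by squaring, this requires 6 multiplications. The key idea: if the exponent is even, square the half-power; if odd, multiply by the base once.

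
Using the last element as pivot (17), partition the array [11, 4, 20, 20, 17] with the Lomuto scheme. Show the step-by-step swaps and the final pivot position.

Lomuto partition with pivot = 17:

Initial array: [11, 4, 20, 20, 17]

arr[0]=11 <= 17: swap with position 0, array becomes [11, 4, 20, 20, 17]
arr[1]=4 <= 17: swap with position 1, array becomes [11, 4, 20, 20, 17]
arr[2]=20 > 17: no swap
arr[3]=20 > 17: no swap

Place pivot at position 2: [11, 4, 17, 20, 20]
Pivot position: 2

After partitioning with pivot 17, the array becomes [11, 4, 17, 20, 20]. The pivot is placed at index 2. All elements to the left of the pivot are <= 17, and all elements to the right are > 17.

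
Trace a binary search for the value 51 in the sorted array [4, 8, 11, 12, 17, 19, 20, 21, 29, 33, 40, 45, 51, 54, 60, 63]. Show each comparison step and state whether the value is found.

Binary search for 51 in [4, 8, 11, 12, 17, 19, 20, 21, 29, 33, 40, 45, 51, 54, 60, 63]:

lo=0, hi=15, mid=7, arr[mid]=21 -> 21 < 51, search right half
lo=8, hi=15, mid=11, arr[mid]=45 -> 45 < 51, search right half
lo=12, hi=15, mid=13, arr[mid]=54 -> 54 > 51, search left half
lo=12, hi=12, mid=12, arr[mid]=51 -> Found target at index 12!

Binary search finds 51 at index 12 after 4 comparisons. The search repeatedly halves the search space by comparing with the middle element.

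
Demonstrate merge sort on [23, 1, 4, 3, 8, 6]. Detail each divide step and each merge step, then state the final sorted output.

Merge sort trace:

Split: [23, 1, 4, 3, 8, 6] -> [23, 1, 4] and [3, 8, 6]
  Split: [23, 1, 4] -> [23] and [1, 4]
    Split: [1, 4] -> [1] and [4]
    Merge: [1] + [4] -> [1, 4]
  Merge: [23] + [1, 4] -> [1, 4, 23]
  Split: [3, 8, 6] -> [3] and [8, 6]
    Split: [8, 6] -> [8] and [6]
    Merge: [8] + [6] -> [6, 8]
  Merge: [3] + [6, 8] -> [3, 6, 8]
Merge: [1, 4, 23] + [3, 6, 8] -> [1, 3, 4, 6, 8, 23]

Final sorted array: [1, 3, 4, 6, 8, 23]

The merge sort proceeds by recursively splitting the array and merging sorted halves.
After all merges, the sorted array is [1, 3, 4, 6, 8, 23].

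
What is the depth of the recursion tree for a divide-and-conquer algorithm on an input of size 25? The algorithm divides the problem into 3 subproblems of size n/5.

For divide and conquer with division factor 5:

Problem sizes at each level:
Level 0: 25
Level 1: 5
Level 2: 1

The root is level 0 and the size-1 base case is level 2 (the tree spans levels 0 through 2, i.e. 3 levels counting the root), so the depth is the number of divisions: log_5(25) = 2

The recursion tree depth is log_5(25) = 2. At each level, the problem size is divided by 5, so it takes 2 divisions to reduce to a base case of size 1. The algorithm makes 3 recursive calls at each level.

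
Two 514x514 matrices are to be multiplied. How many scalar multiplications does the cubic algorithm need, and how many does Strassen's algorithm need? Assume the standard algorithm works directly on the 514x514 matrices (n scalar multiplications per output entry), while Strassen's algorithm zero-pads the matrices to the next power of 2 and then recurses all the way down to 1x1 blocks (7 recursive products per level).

Matrix multiplication for 514x514 matrices:

Strassen's algorithm requires power-of-2 dimensions. Pad 514x514 to 1024x1024 (next power of 2).

Standard algorithm: 514^3 = 135796744 multiplications
Strassen's algorithm: 7^(log2(1024)) = 7^10 = 282475249 multiplications
Difference: 135796744 - 282475249 = -146678505 (Strassen uses MORE here due to padding overhead — for small or just-over-power-of-2 n, padding can outweigh the per-level savings)

Standard: 135796744 multiplications (514^3). Strassen: 282475249 multiplications (7^10, after padding to 1024x1024). Strassen reduces 8 recursive multiplications to 7 at each level.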